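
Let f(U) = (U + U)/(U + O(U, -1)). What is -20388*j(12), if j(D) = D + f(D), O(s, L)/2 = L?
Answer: -1467936/5 ≈ -2.9359e+5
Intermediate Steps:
O(s, L) = 2*L
f(U) = 2*U/(-2 + U) (f(U) = (U + U)/(U + 2*(-1)) = (2*U)/(U - 2) = (2*U)/(-2 + U) = 2*U/(-2 + U))
j(D) = D + 2*D/(-2 + D)
-20388*j(12) = -20388*12²/(-2 + 12) = -2935872/10 = -20388*72/5 = -1467936/5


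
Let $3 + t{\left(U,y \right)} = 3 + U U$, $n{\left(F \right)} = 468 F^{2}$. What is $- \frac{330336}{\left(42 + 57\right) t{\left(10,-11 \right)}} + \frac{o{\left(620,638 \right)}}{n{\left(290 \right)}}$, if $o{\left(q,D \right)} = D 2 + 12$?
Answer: $- \frac{1805779973}{54118350} \approx -33.367$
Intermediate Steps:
$o{\left(q,D \right)} = 12 + 2 D$ ($o{\left(q,D \right)} = 2 D + 12 = 12 + 2 D$)
$t{\left(U,y \right)} = U^{2}$ ($t{\left(U,y \right)} = -3 + \left(3 + U U\right) = -3 + \left(3 + U^{2}\right) = U^{2}$)
$- \frac{330336}{\left(42 + 57\right) t{\left(10,-11 \right)}} + \frac{o{\left(620,638 \right)}}{n{\left(290 \right)}} = - \frac{330336}{\left(42 + 57\right) 10^{2}} + \frac{12 + 2 \cdot 638}{468 \cdot 290^{2}} = - \frac{330336}{99 \cdot 100} + \frac{12 + 1276}{468 \cdot 84100} = - \frac{330336}{9900} + \frac{1288}{39358800} = \left(-330336\right) \frac{1}{9900} + 1288 \cdot \frac{1}{39358800} = - \frac{9176}{275} + \frac{161}{4919850} = - \frac{1805779973}{54118350}$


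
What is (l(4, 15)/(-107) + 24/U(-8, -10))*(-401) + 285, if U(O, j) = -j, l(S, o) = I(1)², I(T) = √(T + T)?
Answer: -358399/535 ≈ -669.90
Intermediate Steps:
I(T) = √2*√T (I(T) = √(2*T) = √2*√T)
l(S, o) = 2 (l(S, o) = (√2*√1)² = (√2*1)² = (√2)² = 2)
(l(4, 15)/(-107) + 24/U(-8, -10))*(-401) + 285 = (2/(-107) + 24/((-1*(-10))))*(-401) + 285 = (2*(-1/107) + 24/10)*(-401) + 285 = (-2/107 + 24*(⅒))*(-401) + 285 = (-2/107 + 12/5)*(-401) + 285 = (1274/535)*(-401) + 285 = -510874/535 + 285 = -358399/535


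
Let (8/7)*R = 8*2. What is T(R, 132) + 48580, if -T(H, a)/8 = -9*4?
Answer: 48868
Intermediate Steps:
R = 14 (R = 7*(8*2)/8 = (7/8)*16 = 14)
T(H, a) = 288 (T(H, a) = -(-72)*4 = -8*(-36) = 288)
T(R, 132) + 48580 = 288 + 48580 = 48868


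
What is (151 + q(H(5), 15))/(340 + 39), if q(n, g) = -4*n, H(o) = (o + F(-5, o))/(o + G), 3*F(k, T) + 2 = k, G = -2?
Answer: 1327/3411 ≈ 0.38904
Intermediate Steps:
F(k, T) = -⅔ + k/3
H(o) = (-7/3 + o)/(-2 + o) (H(o) = (o + (-⅔ + (⅓)*(-5)))/(o - 2) = (o + (-⅔ - 5/3))/(-2 + o) = (o - 7/3)/(-2 + o) = (-7/3 + o)/(-2 + o))
(151 + q(H(5), 15))/(340 + 39) = (151 - 4*(-7/3 + 5)/(-2 + 5))/(340 + 39) = (151 - 4*8/(3*3))/379 = (151 - 4*8/(3*3))*(1/379) = (151 - 4*8/9)*(1/379) = (151 - 32/9)*(1/379) = (1327/9)*(1/379) = 1327/3411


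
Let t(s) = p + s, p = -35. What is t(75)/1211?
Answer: 40/1211 ≈ 0.033031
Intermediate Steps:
t(s) = -35 + s
t(75)/1211 = (-35 + 75)/1211 = 40*(1/1211) = 40/1211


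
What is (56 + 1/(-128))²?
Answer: 51365889/16384 ≈ 3135.1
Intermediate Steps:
(56 + 1/(-128))² = (56 - 1/128)² = (7167/128)² = 51365889/16384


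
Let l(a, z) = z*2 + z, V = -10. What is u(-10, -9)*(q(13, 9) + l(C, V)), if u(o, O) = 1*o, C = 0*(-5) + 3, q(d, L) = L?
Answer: 210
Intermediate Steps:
C = 3 (C = 0 + 3 = 3)
u(o, O) = o
l(a, z) = 3*z (l(a, z) = 2*z + z = 3*z)
u(-10, -9)*(q(13, 9) + l(C, V)) = -10*(9 + 3*(-10)) = -10*(9 - 30) = -10*(-21) = 210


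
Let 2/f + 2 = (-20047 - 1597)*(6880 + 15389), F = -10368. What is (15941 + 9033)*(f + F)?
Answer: -62400970272586382/240995119 ≈ -2.5893e+8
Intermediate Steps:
f = -1/240995119 (f = 2/(-2 + (-20047 - 1597)*(6880 + 15389)) = 2/(-2 - 21644*22269) = 2/(-2 - 481990236) = 2/(-481990238) = 2*(-1/481990238) = -1/240995119 ≈ -4.1495e-9)
(15941 + 9033)*(f + F) = (15941 + 9033)*(-1/240995119 - 10368) = 24974*(-2498637393793/240995119) = -62400970272586382/240995119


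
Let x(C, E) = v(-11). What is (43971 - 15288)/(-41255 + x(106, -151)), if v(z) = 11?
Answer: -9561/13748 ≈ -0.69545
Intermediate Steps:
x(C, E) = 11
(43971 - 15288)/(-41255 + x(106, -151)) = (43971 - 15288)/(-41255 + 11) = 28683/(-41244) = 28683*(-1/41244) = -9561/13748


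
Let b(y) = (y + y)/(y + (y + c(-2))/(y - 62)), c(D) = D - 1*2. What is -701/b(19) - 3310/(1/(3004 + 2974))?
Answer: -16166407161/817 ≈ -1.9788e+7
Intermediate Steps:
c(D) = -2 + D (c(D) = D - 2 = -2 + D)
b(y) = 2*y/(y + (-4 + y)/(-62 + y)) (b(y) = (y + y)/(y + (y + (-2 - 2))/(y - 62)) = (2*y)/(y + (y - 4)/(-62 + y)) = (2*y)/(y + (-4 + y)/(-62 + y)) = 2*y/(y + (-4 + y)/(-62 + y)))
-701/b(19) - 3310/(1/(3004 + 2974)) = -701*(-4 + 19² - 61*19)/(38*(-62 + 19)) - 3310/(1/(3004 + 2974)) = -701/(2*19*(-43)/(-4 + 361 - 1159)) - 3310/(1/5978) = -701/(2*19*(-43)/(-802)) - 3310/1/5978 = -701/(2*19*(-1/802)*(-43)) - 3310*5978 = -701/817/401 - 19787180 = -701*401/817 - 19787180 = -281101/817 - 19787180 = -16166407161/817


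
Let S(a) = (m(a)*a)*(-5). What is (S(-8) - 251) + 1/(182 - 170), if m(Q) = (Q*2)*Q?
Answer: 58429/12 ≈ 4869.1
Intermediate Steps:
m(Q) = 2*Q² (m(Q) = (2*Q)*Q = 2*Q²)
S(a) = -10*a³ (S(a) = ((2*a²)*a)*(-5) = (2*a³)*(-5) = -10*a³)
(S(-8) - 251) + 1/(182 - 170) = (-10*(-8)³ - 251) + 1/(182 - 170) = (-10*(-512) - 251) + 1/12 = (5120 - 251) + 1/12 = 4869 + 1/12 = 58429/12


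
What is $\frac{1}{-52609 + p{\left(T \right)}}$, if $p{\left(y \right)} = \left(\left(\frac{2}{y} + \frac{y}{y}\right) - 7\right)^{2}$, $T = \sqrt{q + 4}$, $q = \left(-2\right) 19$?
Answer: $- \frac{17 i}{12 \sqrt{34} + 893743 i} \approx -1.9021 \cdot 10^{-5} - 1.4892 \cdot 10^{-9} i$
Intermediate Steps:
$q = -38$
$T = i \sqrt{34}$ ($T = \sqrt{-38 + 4} = \sqrt{-34} = i \sqrt{34} \approx 5.8309 i$)
$p{\left(y \right)} = \left(-6 + \frac{2}{y}\right)^{2}$ ($p{\left(y \right)} = \left(\left(\frac{2}{y} + 1\right) - 7\right)^{2} = \left(\left(1 + \frac{2}{y}\right) - 7\right)^{2} = \left(-6 + \frac{2}{y}\right)^{2}$)
$\frac{1}{-52609 + p{\left(T \right)}} = \frac{1}{-52609 + \frac{4 \left(-1 + 3 i \sqrt{34}\right)^{2}}{-34}} = \frac{1}{-52609 + 4 \left(- \frac{1}{34}\right) \left(-1 + 3 i \sqrt{34}\right)^{2}} = \frac{1}{-52609 - \frac{2 \left(-1 + 3 i \sqrt{34}\right)^{2}}{17}}$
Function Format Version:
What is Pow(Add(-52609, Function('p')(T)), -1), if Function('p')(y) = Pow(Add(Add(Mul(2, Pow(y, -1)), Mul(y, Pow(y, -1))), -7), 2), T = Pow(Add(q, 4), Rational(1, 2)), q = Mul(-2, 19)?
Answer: Mul(-17, I, Pow(Add(Mul(12, Pow(34, Rational(1, 2))), Mul(893743, I)), -1)) ≈ Add(-1.9021e-5, Mul(-1.4892e-9, I))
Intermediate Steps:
q = -38
T = Mul(I, Pow(34, Rational(1, 2))) (T = Pow(Add(-38, 4), Rational(1, 2)) = Pow(-34, Rational(1, 2)) = Mul(I, Pow(34, Rational(1, 2))) ≈ Mul(5.8309, I))
Function('p')(y) = Pow(Add(-6, Mul(2, Pow(y, -1))), 2) (Function('p')(y) = Pow(Add(Add(Mul(2, Pow(y, -1)), 1), -7), 2) = Pow(Add(Add(1, Mul(2, Pow(y, -1))), -7), 2) = Pow(Add(-6, Mul(2, Pow(y, -1))), 2))
Pow(Add(-52609, Function('p')(T)), -1) = Pow(Add(-52609, Mul(4, Pow(Mul(I, Pow(34, Rational(1, 2))), -2), Pow(Add(-1, Mul(3, Mul(I, Pow(34, Rational(1, 2))))), 2))), -1) = Pow(Add(-52609, Mul(4, Rational(-1, 34), Pow(Add(-1, Mul(3, I, Pow(34, Rational(1, 2)))), 2))), -1) = Pow(Add(-52609, Mul(Rational(-2, 17), Pow(Add(-1, Mul(3, I, Pow(34, Rational(1, 2)))), 2))), -1)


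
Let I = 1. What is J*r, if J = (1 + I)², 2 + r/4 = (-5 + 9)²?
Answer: 224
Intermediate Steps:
r = 56 (r = -8 + 4*(-5 + 9)² = -8 + 4*4² = -8 + 4*16 = -8 + 64 = 56)
J = 4 (J = (1 + 1)² = 2² = 4)
J*r = 4*56 = 224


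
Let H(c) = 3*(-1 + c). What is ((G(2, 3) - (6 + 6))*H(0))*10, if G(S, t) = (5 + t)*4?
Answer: -600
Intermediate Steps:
G(S, t) = 20 + 4*t
H(c) = -3 + 3*c
((G(2, 3) - (6 + 6))*H(0))*10 = (((20 + 4*3) - (6 + 6))*(-3 + 3*0))*10 = (((20 + 12) - 1*12)*(-3 + 0))*10 = ((32 - 12)*(-3))*10 = (20*(-3))*10 = -60*10 = -600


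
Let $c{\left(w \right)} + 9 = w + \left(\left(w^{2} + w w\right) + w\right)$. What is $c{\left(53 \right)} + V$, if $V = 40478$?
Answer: $46193$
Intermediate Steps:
$c{\left(w \right)} = -9 + 2 w + 2 w^{2}$ ($c{\left(w \right)} = -9 + \left(w + \left(\left(w^{2} + w w\right) + w\right)\right) = -9 + \left(w + \left(\left(w^{2} + w^{2}\right) + w\right)\right) = -9 + \left(w + \left(2 w^{2} + w\right)\right) = -9 + \left(w + \left(w + 2 w^{2}\right)\right) = -9 + \left(2 w + 2 w^{2}\right) = -9 + 2 w + 2 w^{2}$)
$c{\left(53 \right)} + V = \left(-9 + 2 \cdot 53 + 2 \cdot 53^{2}\right) + 40478 = \left(-9 + 106 + 2 \cdot 2809\right) + 40478 = \left(-9 + 106 + 5618\right) + 40478 = 5715 + 40478 = 46193$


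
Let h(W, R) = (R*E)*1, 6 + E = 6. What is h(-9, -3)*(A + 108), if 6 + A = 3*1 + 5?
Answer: 0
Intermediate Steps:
E = 0 (E = -6 + 6 = 0)
h(W, R) = 0 (h(W, R) = (R*0)*1 = 0*1 = 0)
A = 2 (A = -6 + (3*1 + 5) = -6 + (3 + 5) = -6 + 8 = 2)
h(-9, -3)*(A + 108) = 0*(2 + 108) = 0*110 = 0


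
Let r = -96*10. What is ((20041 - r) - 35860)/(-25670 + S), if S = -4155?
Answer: 14859/29825 ≈ 0.49821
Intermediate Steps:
r = -960
((20041 - r) - 35860)/(-25670 + S) = ((20041 - 1*(-960)) - 35860)/(-25670 - 4155) = ((20041 + 960) - 35860)/(-29825) = (21001 - 35860)*(-1/29825) = -14859*(-1/29825) = 14859/29825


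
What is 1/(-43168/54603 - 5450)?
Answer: -54603/297629518 ≈ -0.00018346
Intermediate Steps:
1/(-43168/54603 - 5450) = 1/(-297629518/54603) = -54603/297629518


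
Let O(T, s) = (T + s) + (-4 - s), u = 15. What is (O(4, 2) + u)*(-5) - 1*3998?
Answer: -4073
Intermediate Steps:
O(T, s) = -4 + T
(O(4, 2) + u)*(-5) - 1*3998 = ((-4 + 4) + 15)*(-5) - 1*3998 = (0 + 15)*(-5) - 3998 = 15*(-5) - 3998 = -75 - 3998 = -4073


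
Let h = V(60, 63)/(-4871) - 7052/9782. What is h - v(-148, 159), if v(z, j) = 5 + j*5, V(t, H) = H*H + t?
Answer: -19096129785/23824061 ≈ -801.55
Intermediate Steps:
V(t, H) = t + H² (V(t, H) = H² + t = t + H²)
v(z, j) = 5 + 5*j
h = -36880985/23824061 (h = (60 + 63²)/(-4871) - 7052/9782 = (60 + 3969)*(-1/4871) - 7052*1/9782 = 4029*(-1/4871) - 3526/4891 = -4029/4871 - 3526/4891 = -36880985/23824061 ≈ -1.5481)
h - v(-148, 159) = -36880985/23824061 - (5 + 5*159) = -36880985/23824061 - (5 + 795) = -36880985/23824061 - 1*800 = -36880985/23824061 - 800 = -19096129785/23824061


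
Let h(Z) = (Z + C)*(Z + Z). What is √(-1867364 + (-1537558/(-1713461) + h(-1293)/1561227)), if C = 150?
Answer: 2*I*√371198648968846728540061024353/891700525549 ≈ 1366.5*I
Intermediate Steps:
h(Z) = 2*Z*(150 + Z) (h(Z) = (Z + 150)*(Z + Z) = (150 + Z)*(2*Z) = 2*Z*(150 + Z))
√(-1867364 + (-1537558/(-1713461) + h(-1293)/1561227)) = √(-1867364 + (-1537558/(-1713461) + (2*(-1293)*(150 - 1293))/1561227)) = √(-1867364 + (-1537558*(-1/1713461) + (2*(-1293)*(-1143))*(1/1561227))) = √(-1867364 + (1537558/1713461 + 2955798*(1/1561227))) = √(-1867364 + (1537558/1713461 + 985266/520409)) = √(-1867364 + 2488373886848/891700525549) = √(-1665126971817395988/891700525549) = 2*I*√371198648968846728540061024353/891700525549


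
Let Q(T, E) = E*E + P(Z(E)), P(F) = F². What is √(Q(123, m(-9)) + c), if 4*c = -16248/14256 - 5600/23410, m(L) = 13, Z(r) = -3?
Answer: √152676177871206/927036 ≈ 13.329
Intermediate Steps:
Q(T, E) = 9 + E² (Q(T, E) = E*E + (-3)² = E² + 9 = 9 + E²)
c = -1917497/5562216 (c = (-16248/14256 - 5600/23410)/4 = (-16248*1/14256 - 5600*1/23410)/4 = (-677/594 - 560/2341)/4 = (¼)*(-1917497/1390554) = -1917497/5562216 ≈ -0.34474)
√(Q(123, m(-9)) + c) = √((9 + 13²) - 1917497/5562216) = √((9 + 169) - 1917497/5562216) = √(178 - 1917497/5562216) = √(988156951/5562216) = √152676177871206/927036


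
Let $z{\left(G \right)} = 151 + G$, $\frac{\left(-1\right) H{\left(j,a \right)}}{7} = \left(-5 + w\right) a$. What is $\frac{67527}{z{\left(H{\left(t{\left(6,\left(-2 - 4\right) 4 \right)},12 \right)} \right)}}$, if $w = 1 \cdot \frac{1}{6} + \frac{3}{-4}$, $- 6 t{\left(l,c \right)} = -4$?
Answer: $\frac{67527}{620} \approx 108.91$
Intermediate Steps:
$t{\left(l,c \right)} = \frac{2}{3}$ ($t{\left(l,c \right)} = \left(- \frac{1}{6}\right) \left(-4\right) = \frac{2}{3}$)
$w = - \frac{7}{12}$ ($w = 1 \cdot \frac{1}{6} + 3 \left(- \frac{1}{4}\right) = \frac{1}{6} - \frac{3}{4} = - \frac{7}{12} \approx -0.58333$)
$H{\left(j,a \right)} = \frac{469 a}{12}$ ($H{\left(j,a \right)} = - 7 \left(-5 - \frac{7}{12}\right) a = - 7 \left(- \frac{67 a}{12}\right) = \frac{469 a}{12}$)
$\frac{67527}{z{\left(H{\left(t{\left(6,\left(-2 - 4\right) 4 \right)},12 \right)} \right)}} = \frac{67527}{151 + \frac{469}{12} \cdot 12} = \frac{67527}{151 + 469} = \frac{67527}{620}$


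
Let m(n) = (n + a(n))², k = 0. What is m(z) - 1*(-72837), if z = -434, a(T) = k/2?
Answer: 261193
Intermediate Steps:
a(T) = 0 (a(T) = 0/2 = 0*(½) = 0)
m(n) = n² (m(n) = (n + 0)² = n²)
m(z) - 1*(-72837) = (-434)² - 1*(-72837) = 188356 + 72837 = 261193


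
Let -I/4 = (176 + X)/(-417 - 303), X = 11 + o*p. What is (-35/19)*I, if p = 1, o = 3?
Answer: -35/18 ≈ -1.9444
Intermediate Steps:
X = 14 (X = 11 + 3*1 = 11 + 3 = 14)
I = 19/18 (I = -4*(176 + 14)/(-417 - 303) = -760/(-720) = -760*(-1)/720 = -4*(-19/72) = 19/18 ≈ 1.0556)
(-35/19)*I = -35/19*(19/18) = -35*1/19*(19/18) = -35/19*19/18 = -35/18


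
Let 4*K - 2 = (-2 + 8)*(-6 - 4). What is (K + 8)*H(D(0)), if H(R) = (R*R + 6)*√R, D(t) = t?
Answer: 0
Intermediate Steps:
K = -29/2 (K = ½ + ((-2 + 8)*(-6 - 4))/4 = ½ + (6*(-10))/4 = ½ + (¼)*(-60) = ½ - 15 = -29/2 ≈ -14.500)
H(R) = √R*(6 + R²) (H(R) = (R² + 6)*√R = (6 + R²)*√R = √R*(6 + R²))
(K + 8)*H(D(0)) = (-29/2 + 8)*(√0*(6 + 0²)) = -0*(6 + 0) = -0*6 = -13/2*0 = 0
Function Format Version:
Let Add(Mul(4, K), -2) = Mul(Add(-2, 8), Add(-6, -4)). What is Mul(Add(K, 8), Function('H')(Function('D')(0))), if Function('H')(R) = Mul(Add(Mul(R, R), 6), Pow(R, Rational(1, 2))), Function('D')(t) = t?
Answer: 0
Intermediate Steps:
K = Rational(-29, 2) (K = Add(Rational(1, 2), Mul(Rational(1, 4), Mul(Add(-2, 8), Add(-6, -4)))) = Add(Rational(1, 2), Mul(Rational(1, 4), Mul(6, -10))) = Add(Rational(1, 2), Mul(Rational(1, 4), -60)) = Add(Rational(1, 2), -15) = Rational(-29, 2) ≈ -14.500)
Function('H')(R) = Mul(Pow(R, Rational(1, 2)), Add(6, Pow(R, 2))) (Function('H')(R) = Mul(Add(Pow(R, 2), 6), Pow(R, Rational(1, 2))) = Mul(Add(6, Pow(R, 2)), Pow(R, Rational(1, 2))) = Mul(Pow(R, Rational(1, 2)), Add(6, Pow(R, 2))))
Mul(Add(K, 8), Function('H')(Function('D')(0))) = Mul(Add(Rational(-29, 2), 8), Mul(Pow(0, Rational(1, 2)), Add(6, Pow(0, 2)))) = Mul(Rational(-13, 2), Mul(0, Add(6, 0))) = Mul(Rational(-13, 2), Mul(0, 6)) = Mul(Rational(-13, 2), 0) = 0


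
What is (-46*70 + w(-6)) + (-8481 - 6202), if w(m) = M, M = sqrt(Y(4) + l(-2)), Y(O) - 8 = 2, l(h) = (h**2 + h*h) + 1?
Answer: -17903 + sqrt(19) ≈ -17899.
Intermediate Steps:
l(h) = 1 + 2*h**2 (l(h) = (h**2 + h**2) + 1 = 2*h**2 + 1 = 1 + 2*h**2)
Y(O) = 10 (Y(O) = 8 + 2 = 10)
M = sqrt(19) (M = sqrt(10 + (1 + 2*(-2)**2)) = sqrt(10 + (1 + 2*4)) = sqrt(10 + (1 + 8)) = sqrt(10 + 9) = sqrt(19) ≈ 4.3589)
w(m) = sqrt(19)
(-46*70 + w(-6)) + (-8481 - 6202) = (-46*70 + sqrt(19)) + (-8481 - 6202) = (-3220 + sqrt(19)) - 14683 = -17903 + sqrt(19)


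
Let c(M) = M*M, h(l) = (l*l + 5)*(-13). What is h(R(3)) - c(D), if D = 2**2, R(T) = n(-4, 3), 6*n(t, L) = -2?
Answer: -742/9 ≈ -82.444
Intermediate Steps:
n(t, L) = -1/3 (n(t, L) = (1/6)*(-2) = -1/3)
R(T) = -1/3
h(l) = -65 - 13*l**2 (h(l) = (l**2 + 5)*(-13) = (5 + l**2)*(-13) = -65 - 13*l**2)
D = 4
c(M) = M**2
h(R(3)) - c(D) = (-65 - 13*(-1/3)**2) - 1*4**2 = (-65 - 13*1/9) - 1*16 = (-65 - 13/9) - 16 = -598/9 - 16 = -742/9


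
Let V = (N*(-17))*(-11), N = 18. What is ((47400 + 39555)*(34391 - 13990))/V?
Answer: 3162155/6 ≈ 5.2703e+5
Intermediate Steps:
V = 3366 (V = (18*(-17))*(-11) = -306*(-11) = 3366)
((47400 + 39555)*(34391 - 13990))/V = ((47400 + 39555)*(34391 - 13990))/3366 = (86955*20401)*(1/3366) = 1773968955*(1/3366) = 3162155/6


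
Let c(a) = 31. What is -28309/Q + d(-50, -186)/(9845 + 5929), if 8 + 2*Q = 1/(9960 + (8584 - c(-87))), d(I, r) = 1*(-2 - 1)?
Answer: 5511272632669/778725574 ≈ 7077.3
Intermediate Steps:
d(I, r) = -3 (d(I, r) = 1*(-3) = -3)
Q = -148103/37026 (Q = -4 + 1/(2*(9960 + (8584 - 1*31))) = -4 + 1/(2*(9960 + (8584 - 31))) = -4 + 1/(2*(9960 + 8553)) = -4 + (1/2)/18513 = -4 + (1/2)*(1/18513) = -4 + 1/37026 = -148103/37026 ≈ -4.0000)
-28309/Q + d(-50, -186)/(9845 + 5929) = -28309/(-148103/37026) - 3/(9845 + 5929) = -28309*(-37026/148103) - 3/15774 = 1048169034/148103 - 3*1/15774 = 1048169034/148103 - 1/5258 = 5511272632669/778725574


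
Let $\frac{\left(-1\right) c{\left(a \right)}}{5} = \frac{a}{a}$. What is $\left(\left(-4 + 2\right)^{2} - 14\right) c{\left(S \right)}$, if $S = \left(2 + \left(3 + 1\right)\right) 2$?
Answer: $50$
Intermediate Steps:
$S = 12$ ($S = \left(2 + 4\right) 2 = 6 \cdot 2 = 12$)
$c{\left(a \right)} = -5$ ($c{\left(a \right)} = - 5 \frac{a}{a} = \left(-5\right) 1 = -5$)
$\left(\left(-4 + 2\right)^{2} - 14\right) c{\left(S \right)} = \left(\left(-4 + 2\right)^{2} - 14\right) \left(-5\right) = \left(\left(-2\right)^{2} - 14\right) \left(-5\right) = \left(4 - 14\right) \left(-5\right) = \left(-10\right) \left(-5\right) = 50$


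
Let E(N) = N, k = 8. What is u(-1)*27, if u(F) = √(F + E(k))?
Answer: 27*√7 ≈ 71.435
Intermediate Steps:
u(F) = √(8 + F) (u(F) = √(F + 8) = √(8 + F))
u(-1)*27 = √(8 - 1)*27 = √7*27 = 27*√7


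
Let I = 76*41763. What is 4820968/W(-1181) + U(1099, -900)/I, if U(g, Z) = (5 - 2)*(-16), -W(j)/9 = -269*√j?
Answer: -4/264499 - 4820968*I*√1181/2859201 ≈ -1.5123e-5 - 57.945*I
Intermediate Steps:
I = 3173988
W(j) = 2421*√j (W(j) = -(-2421)*√j = 2421*√j)
U(g, Z) = -48 (U(g, Z) = 3*(-16) = -48)
4820968/W(-1181) + U(1099, -900)/I = 4820968/((2421*√(-1181))) - 48/3173988 = 4820968/((2421*(I*√1181))) - 48*1/3173988 = 4820968/((2421*I*√1181)) - 4/264499 = 4820968*(-I*√1181/2859201) - 4/264499 = -4820968*I*√1181/2859201 - 4/264499 = -4/264499 - 4820968*I*√1181/2859201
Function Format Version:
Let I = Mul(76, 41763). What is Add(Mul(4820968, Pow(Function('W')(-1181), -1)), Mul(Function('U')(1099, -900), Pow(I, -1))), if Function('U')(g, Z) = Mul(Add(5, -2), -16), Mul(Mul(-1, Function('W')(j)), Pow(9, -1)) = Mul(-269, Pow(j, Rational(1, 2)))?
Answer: Add(Rational(-4, 264499), Mul(Rational(-4820968, 2859201), I, Pow(1181, Rational(1, 2)))) ≈ Add(-1.5123e-5, Mul(-57.945, I))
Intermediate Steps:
I = 3173988
Function('W')(j) = Mul(2421, Pow(j, Rational(1, 2))) (Function('W')(j) = Mul(-9, Mul(-269, Pow(j, Rational(1, 2)))) = Mul(2421, Pow(j, Rational(1, 2))))
Function('U')(g, Z) = -48 (Function('U')(g, Z) = Mul(3, -16) = -48)
Add(Mul(4820968, Pow(Function('W')(-1181), -1)), Mul(Function('U')(1099, -900), Pow(I, -1))) = Add(Mul(4820968, Pow(Mul(2421, Pow(-1181, Rational(1, 2))), -1)), Mul(-48, Pow(3173988, -1))) = Add(Mul(4820968, Pow(Mul(2421, Mul(I, Pow(1181, Rational(1, 2)))), -1)), Mul(-48, Rational(1, 3173988))) = Add(Mul(4820968, Pow(Mul(2421, I, Pow(1181, Rational(1, 2))), -1)), Rational(-4, 264499)) = Add(Mul(4820968, Mul(Rational(-1, 2859201), I, Pow(1181, Rational(1, 2)))), Rational(-4, 264499)) = Add(Mul(Rational(-4820968, 2859201), I, Pow(1181, Rational(1, 2))), Rational(-4, 264499)) = Add(Rational(-4, 264499), Mul(Rational(-4820968, 2859201), I, Pow(1181, Rational(1, 2))))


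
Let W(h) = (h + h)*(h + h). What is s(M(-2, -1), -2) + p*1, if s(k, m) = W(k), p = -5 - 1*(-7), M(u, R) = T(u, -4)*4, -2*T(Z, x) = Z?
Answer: 66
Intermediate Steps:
T(Z, x) = -Z/2
W(h) = 4*h**2 (W(h) = (2*h)*(2*h) = 4*h**2)
M(u, R) = -2*u (M(u, R) = -u/2*4 = -2*u)
p = 2 (p = -5 + 7 = 2)
s(k, m) = 4*k**2
s(M(-2, -1), -2) + p*1 = 4*(-2*(-2))**2 + 2*1 = 4*4**2 + 2 = 4*16 + 2 = 64 + 2 = 66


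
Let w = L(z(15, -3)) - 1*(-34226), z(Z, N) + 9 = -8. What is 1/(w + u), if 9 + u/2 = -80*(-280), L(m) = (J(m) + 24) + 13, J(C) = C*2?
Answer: 1/79011 ≈ 1.2656e-5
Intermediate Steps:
J(C) = 2*C
z(Z, N) = -17 (z(Z, N) = -9 - 8 = -17)
L(m) = 37 + 2*m (L(m) = (2*m + 24) + 13 = (24 + 2*m) + 13 = 37 + 2*m)
u = 44782 (u = -18 + 2*(-80*(-280)) = -18 + 2*22400 = -18 + 44800 = 44782)
w = 34229 (w = (37 + 2*(-17)) - 1*(-34226) = (37 - 34) + 34226 = 3 + 34226 = 34229)
1/(w + u) = 1/(34229 + 44782) = 1/79011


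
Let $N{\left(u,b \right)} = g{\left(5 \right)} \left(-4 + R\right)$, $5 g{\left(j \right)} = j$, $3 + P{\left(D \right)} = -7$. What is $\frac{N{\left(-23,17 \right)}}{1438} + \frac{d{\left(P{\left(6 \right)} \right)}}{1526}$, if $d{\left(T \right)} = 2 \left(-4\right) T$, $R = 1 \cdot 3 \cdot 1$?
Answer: $\frac{56757}{1097194} \approx 0.051729$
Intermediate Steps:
$P{\left(D \right)} = -10$ ($P{\left(D \right)} = -3 - 7 = -10$)
$R = 3$ ($R = 3 \cdot 1 = 3$)
$g{\left(j \right)} = \frac{j}{5}$
$N{\left(u,b \right)} = -1$ ($N{\left(u,b \right)} = \frac{1}{5} \cdot 5 \left(-4 + 3\right) = 1 \left(-1\right) = -1$)
$d{\left(T \right)} = - 8 T$
$\frac{N{\left(-23,17 \right)}}{1438} + \frac{d{\left(P{\left(6 \right)} \right)}}{1526} = - \frac{1}{1438} + \frac{\left(-8\right) \left(-10\right)}{1526} = \left(-1\right) \frac{1}{1438} + 80 \cdot \frac{1}{1526} = - \frac{1}{1438} + \frac{40}{763} = \frac{56757}{1097194}$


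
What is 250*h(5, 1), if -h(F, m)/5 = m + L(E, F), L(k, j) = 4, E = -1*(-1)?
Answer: -6250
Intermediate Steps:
E = 1
h(F, m) = -20 - 5*m (h(F, m) = -5*(m + 4) = -5*(4 + m) = -20 - 5*m)
250*h(5, 1) = 250*(-20 - 5*1) = 250*(-20 - 5) = 250*(-25) = -6250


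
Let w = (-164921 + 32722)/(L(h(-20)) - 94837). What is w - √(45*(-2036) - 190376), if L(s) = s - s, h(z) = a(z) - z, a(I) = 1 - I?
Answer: 132199/94837 - 2*I*√70499 ≈ 1.394 - 531.03*I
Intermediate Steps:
h(z) = 1 - 2*z (h(z) = (1 - z) - z = 1 - 2*z)
L(s) = 0
w = 132199/94837 (w = (-164921 + 32722)/(0 - 94837) = -132199/(-94837) = -132199*(-1/94837) = 132199/94837 ≈ 1.3940)
w - √(45*(-2036) - 190376) = 132199/94837 - √(45*(-2036) - 190376) = 132199/94837 - √(-91620 - 190376) = 132199/94837 - √(-281996) = 132199/94837 - 2*I*√70499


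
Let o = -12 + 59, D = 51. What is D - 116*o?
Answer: -5401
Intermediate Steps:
o = 47
D - 116*o = 51 - 116*47 = 51 - 5452 = -5401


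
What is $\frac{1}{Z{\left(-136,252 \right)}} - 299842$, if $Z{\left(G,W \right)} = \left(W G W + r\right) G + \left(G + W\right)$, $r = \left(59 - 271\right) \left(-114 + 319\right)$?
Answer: $- \frac{353957682055719}{1180480660} \approx -2.9984 \cdot 10^{5}$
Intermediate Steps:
$r = -43460$ ($r = \left(-212\right) 205 = -43460$)
$Z{\left(G,W \right)} = G + W + G \left(-43460 + G W^{2}\right)$ ($Z{\left(G,W \right)} = \left(W G W - 43460\right) G + \left(G + W\right) = \left(G W W - 43460\right) G + \left(G + W\right) = \left(G W^{2} - 43460\right) G + \left(G + W\right) = \left(-43460 + G W^{2}\right) G + \left(G + W\right) = G \left(-43460 + G W^{2}\right) + \left(G + W\right) = G + W + G \left(-43460 + G W^{2}\right)$)
$\frac{1}{Z{\left(-136,252 \right)}} - 299842 = \frac{1}{252 - -5910424 + \left(-136\right)^{2} \cdot 252^{2}} - 299842 = \frac{1}{252 + 5910424 + 18496 \cdot 63504} - 299842 = \frac{1}{252 + 5910424 + 1174569984} - 299842 = \frac{1}{1180480660} - 299842 = - \frac{353957682055719}{1180480660}$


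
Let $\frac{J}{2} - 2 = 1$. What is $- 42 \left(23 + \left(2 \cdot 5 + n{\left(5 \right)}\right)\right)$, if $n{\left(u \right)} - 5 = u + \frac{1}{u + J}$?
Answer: $- \frac{19908}{11} \approx -1809.8$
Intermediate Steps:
$J = 6$ ($J = 4 + 2 \cdot 1 = 4 + 2 = 6$)
$n{\left(u \right)} = 5 + u + \frac{1}{6 + u}$ ($n{\left(u \right)} = 5 + \left(u + \frac{1}{u + 6}\right) = 5 + \left(u + \frac{1}{6 + u}\right) = 5 + u + \frac{1}{6 + u}$)
$- 42 \left(23 + \left(2 \cdot 5 + n{\left(5 \right)}\right)\right) = - 42 \left(23 + \left(2 \cdot 5 + \frac{31 + 5^{2} + 11 \cdot 5}{6 + 5}\right)\right) = - 42 \left(23 + \left(10 + \frac{31 + 25 + 55}{11}\right)\right) = - 42 \left(23 + \left(10 + \frac{1}{11} \cdot 111\right)\right) = - 42 \left(23 + \left(10 + \frac{111}{11}\right)\right) = - 42 \left(23 + \frac{221}{11}\right) = \left(-42\right) \frac{474}{11} = - \frac{19908}{11}$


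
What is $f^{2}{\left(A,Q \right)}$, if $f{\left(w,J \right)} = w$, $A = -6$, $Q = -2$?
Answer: $36$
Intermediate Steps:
$f^{2}{\left(A,Q \right)} = \left(-6\right)^{2} = 36$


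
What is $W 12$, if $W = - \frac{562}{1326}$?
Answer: $- \frac{1124}{221} \approx -5.086$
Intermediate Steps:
$W = - \frac{281}{663}$ ($W = \left(-562\right) \frac{1}{1326} = - \frac{281}{663} \approx -0.42383$)
$W 12 = \left(- \frac{281}{663}\right) 12 = - \frac{1124}{221}$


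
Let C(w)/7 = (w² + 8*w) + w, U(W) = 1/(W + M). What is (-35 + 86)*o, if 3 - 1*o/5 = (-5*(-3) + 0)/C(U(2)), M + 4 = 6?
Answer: 136935/259 ≈ 528.71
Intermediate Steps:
M = 2 (M = -4 + 6 = 2)
U(W) = 1/(2 + W) (U(W) = 1/(W + 2) = 1/(2 + W))
C(w) = 7*w² + 63*w (C(w) = 7*((w² + 8*w) + w) = 7*(w² + 9*w) = 7*w² + 63*w)
o = 2685/259 (o = 15 - 5*(-5*(-3) + 0)/(7*(9 + 1/(2 + 2))/(2 + 2)) = 15 - 5*(15 + 0)/(7*(9 + 1/4)/4) = 15 - 75/(7*(¼)*(9 + ¼)) = 15 - 75/(7*(¼)*(37/4)) = 15 - 75/259/16 = 15 - 75*16/259 = 15 - 5*240/259 = 15 - 1200/259 = 2685/259 ≈ 10.367)
(-35 + 86)*o = (-35 + 86)*(2685/259) = 51*(2685/259) = 136935/259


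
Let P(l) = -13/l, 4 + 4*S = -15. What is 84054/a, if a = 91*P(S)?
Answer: 798513/2366 ≈ 337.50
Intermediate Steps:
S = -19/4 (S = -1 + (1/4)*(-15) = -1 - 15/4 = -19/4 ≈ -4.7500)
a = 4732/19 (a = 91*(-13/(-19/4)) = 91*(-13*(-4/19)) = 91*(52/19) = 4732/19 ≈ 249.05)
84054/a = 84054/(4732/19) = 84054*(19/4732) = 798513/2366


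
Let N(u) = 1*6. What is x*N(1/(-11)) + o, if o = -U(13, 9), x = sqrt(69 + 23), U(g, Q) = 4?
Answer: -4 + 12*sqrt(23) ≈ 53.550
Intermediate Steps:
N(u) = 6
x = 2*sqrt(23) (x = sqrt(92) = 2*sqrt(23) ≈ 9.5917)
o = -4 (o = -1*4 = -4)
x*N(1/(-11)) + o = (2*sqrt(23))*6 - 4 = 12*sqrt(23) - 4 = -4 + 12*sqrt(23)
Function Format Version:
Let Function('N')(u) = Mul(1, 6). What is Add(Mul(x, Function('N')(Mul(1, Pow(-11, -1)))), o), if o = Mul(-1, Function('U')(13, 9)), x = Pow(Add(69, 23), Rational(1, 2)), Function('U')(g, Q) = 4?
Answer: Add(-4, Mul(12, Pow(23, Rational(1, 2)))) ≈ 53.550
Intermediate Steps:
Function('N')(u) = 6
x = Mul(2, Pow(23, Rational(1, 2))) (x = Pow(92, Rational(1, 2)) = Mul(2, Pow(23, Rational(1, 2))) ≈ 9.5917)
o = -4 (o = Mul(-1, 4) = -4)
Add(Mul(x, Function('N')(Mul(1, Pow(-11, -1)))), o) = Add(Mul(Mul(2, Pow(23, Rational(1, 2))), 6), -4) = Add(Mul(12, Pow(23, Rational(1, 2))), -4) = Add(-4, Mul(12, Pow(23, Rational(1, 2))))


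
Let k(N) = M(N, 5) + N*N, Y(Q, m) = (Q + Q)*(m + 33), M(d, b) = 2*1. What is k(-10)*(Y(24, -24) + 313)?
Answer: 75990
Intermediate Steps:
M(d, b) = 2
Y(Q, m) = 2*Q*(33 + m) (Y(Q, m) = (2*Q)*(33 + m) = 2*Q*(33 + m))
k(N) = 2 + N**2 (k(N) = 2 + N*N = 2 + N**2)
k(-10)*(Y(24, -24) + 313) = (2 + (-10)**2)*(2*24*(33 - 24) + 313) = (2 + 100)*(2*24*9 + 313) = 102*(432 + 313) = 102*745 = 75990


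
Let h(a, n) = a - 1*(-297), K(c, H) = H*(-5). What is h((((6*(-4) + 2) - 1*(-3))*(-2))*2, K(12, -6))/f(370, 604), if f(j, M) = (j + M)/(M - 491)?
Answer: 42149/974 ≈ 43.274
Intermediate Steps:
K(c, H) = -5*H
f(j, M) = (M + j)/(-491 + M)
h(a, n) = 297 + a (h(a, n) = a + 297 = 297 + a)
h((((6*(-4) + 2) - 1*(-3))*(-2))*2, K(12, -6))/f(370, 604) = (297 + (((6*(-4) + 2) - 1*(-3))*(-2))*2)/(((604 + 370)/(-491 + 604))) = (297 + (((-24 + 2) + 3)*(-2))*2)/((974/113)) = (297 + ((-22 + 3)*(-2))*2)/(((1/113)*974)) = (297 - 19*(-2)*2)/(974/113) = (297 + 38*2)*(113/974) = (297 + 76)*(113/974) = 373*(113/974) = 42149/974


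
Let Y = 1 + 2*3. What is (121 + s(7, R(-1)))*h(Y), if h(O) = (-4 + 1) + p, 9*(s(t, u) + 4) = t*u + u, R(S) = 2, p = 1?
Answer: -2138/9 ≈ -237.56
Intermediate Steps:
s(t, u) = -4 + u/9 + t*u/9 (s(t, u) = -4 + (t*u + u)/9 = -4 + (u + t*u)/9 = -4 + (u/9 + t*u/9) = -4 + u/9 + t*u/9)
Y = 7 (Y = 1 + 6 = 7)
h(O) = -2 (h(O) = (-4 + 1) + 1 = -3 + 1 = -2)
(121 + s(7, R(-1)))*h(Y) = (121 + (-4 + (⅑)*2 + (⅑)*7*2))*(-2) = (121 + (-4 + 2/9 + 14/9))*(-2) = (121 - 20/9)*(-2) = (1069/9)*(-2) = -2138/9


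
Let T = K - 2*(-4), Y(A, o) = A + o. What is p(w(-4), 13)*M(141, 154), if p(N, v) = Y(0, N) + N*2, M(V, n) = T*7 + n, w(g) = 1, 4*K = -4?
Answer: 609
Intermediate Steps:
K = -1 (K = (¼)*(-4) = -1)
T = 7 (T = -1 - 2*(-4) = -1 - 1*(-8) = -1 + 8 = 7)
M(V, n) = 49 + n (M(V, n) = 7*7 + n = 49 + n)
p(N, v) = 3*N (p(N, v) = (0 + N) + N*2 = N + 2*N = 3*N)
p(w(-4), 13)*M(141, 154) = (3*1)*(49 + 154) = 3*203 = 609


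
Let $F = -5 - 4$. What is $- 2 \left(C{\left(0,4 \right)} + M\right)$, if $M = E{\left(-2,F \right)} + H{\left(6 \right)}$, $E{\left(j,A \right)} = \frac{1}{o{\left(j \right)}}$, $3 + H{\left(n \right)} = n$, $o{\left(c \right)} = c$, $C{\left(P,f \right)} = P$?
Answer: $-5$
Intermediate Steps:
$H{\left(n \right)} = -3 + n$
$F = -9$
$E{\left(j,A \right)} = \frac{1}{j}$
$M = \frac{5}{2}$ ($M = \frac{1}{-2} + \left(-3 + 6\right) = - \frac{1}{2} + 3 = \frac{5}{2} \approx 2.5$)
$- 2 \left(C{\left(0,4 \right)} + M\right) = - 2 \left(0 + \frac{5}{2}\right) = \left(-2\right) \frac{5}{2} = -5$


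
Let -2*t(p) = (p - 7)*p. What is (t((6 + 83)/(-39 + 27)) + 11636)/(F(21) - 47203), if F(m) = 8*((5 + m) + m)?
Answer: -3335771/13486176 ≈ -0.24735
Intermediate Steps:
t(p) = -p*(-7 + p)/2 (t(p) = -(p - 7)*p/2 = -(-7 + p)*p/2 = -p*(-7 + p)/2)
F(m) = 40 + 16*m (F(m) = 8*(5 + 2*m) = 40 + 16*m)
(t((6 + 83)/(-39 + 27)) + 11636)/(F(21) - 47203) = (((6 + 83)/(-39 + 27))*(7 - (6 + 83)/(-39 + 27))/2 + 11636)/((40 + 16*21) - 47203) = ((89/(-12))*(7 - 89/(-12))/2 + 11636)/((40 + 336) - 47203) = ((89*(-1/12))*(7 - 89*(-1)/12)/2 + 11636)/(376 - 47203) = ((½)*(-89/12)*(7 - 1*(-89/12)) + 11636)/(-46827) = ((½)*(-89/12)*(7 + 89/12) + 11636)*(-1/46827) = ((½)*(-89/12)*(173/12) + 11636)*(-1/46827) = (-15397/288 + 11636)*(-1/46827) = (3335771/288)*(-1/46827) = -3335771/13486176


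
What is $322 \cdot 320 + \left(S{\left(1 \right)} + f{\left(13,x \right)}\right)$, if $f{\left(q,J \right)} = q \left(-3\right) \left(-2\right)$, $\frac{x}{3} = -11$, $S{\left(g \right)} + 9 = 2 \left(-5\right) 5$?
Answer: $103059$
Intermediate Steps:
$S{\left(g \right)} = -59$ ($S{\left(g \right)} = -9 + 2 \left(-5\right) 5 = -9 - 50 = -59$)
$x = -33$ ($x = 3 \left(-11\right) = -33$)
$f{\left(q,J \right)} = 6 q$ ($f{\left(q,J \right)} = - 3 q \left(-2\right) = 6 q$)
$322 \cdot 320 + \left(S{\left(1 \right)} + f{\left(13,x \right)}\right) = 322 \cdot 320 + \left(-59 + 6 \cdot 13\right) = 103040 + \left(-59 + 78\right) = 103040 + 19 = 103059$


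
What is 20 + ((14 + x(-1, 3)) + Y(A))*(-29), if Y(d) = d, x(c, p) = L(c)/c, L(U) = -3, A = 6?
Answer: -647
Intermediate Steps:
x(c, p) = -3/c
20 + ((14 + x(-1, 3)) + Y(A))*(-29) = 20 + ((14 - 3/(-1)) + 6)*(-29) = 20 + ((14 - 3*(-1)) + 6)*(-29) = 20 + ((14 + 3) + 6)*(-29) = 20 + (17 + 6)*(-29) = 20 + 23*(-29) = 20 - 667 = -647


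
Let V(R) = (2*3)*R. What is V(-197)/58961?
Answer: -1182/58961 ≈ -0.020047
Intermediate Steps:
V(R) = 6*R
V(-197)/58961 = (6*(-197))/58961 = -1182*1/58961 = -1182/58961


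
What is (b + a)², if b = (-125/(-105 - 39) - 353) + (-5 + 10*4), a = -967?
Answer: 34193557225/20736 ≈ 1.6490e+6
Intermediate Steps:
b = -45667/144 (b = (-125/(-144) - 353) + (-5 + 40) = (-125*(-1/144) - 353) + 35 = (125/144 - 353) + 35 = -50707/144 + 35 = -45667/144 ≈ -317.13)
(b + a)² = (-45667/144 - 967)² = (-184915/144)² = 34193557225/20736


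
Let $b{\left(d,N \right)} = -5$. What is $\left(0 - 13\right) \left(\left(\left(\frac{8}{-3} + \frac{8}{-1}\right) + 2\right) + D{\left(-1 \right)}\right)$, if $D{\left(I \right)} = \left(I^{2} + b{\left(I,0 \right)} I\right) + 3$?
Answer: $- \frac{13}{3} \approx -4.3333$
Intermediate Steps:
$D{\left(I \right)} = 3 + I^{2} - 5 I$ ($D{\left(I \right)} = \left(I^{2} - 5 I\right) + 3 = 3 + I^{2} - 5 I$)
$\left(0 - 13\right) \left(\left(\left(\frac{8}{-3} + \frac{8}{-1}\right) + 2\right) + D{\left(-1 \right)}\right) = \left(0 - 13\right) \left(\left(\left(\frac{8}{-3} + \frac{8}{-1}\right) + 2\right) + \left(3 + \left(-1\right)^{2} - -5\right)\right) = - 13 \left(\left(\left(8 \left(- \frac{1}{3}\right) + 8 \left(-1\right)\right) + 2\right) + \left(3 + 1 + 5\right)\right) = - 13 \left(\left(\left(- \frac{8}{3} - 8\right) + 2\right) + 9\right) = - 13 \left(\left(- \frac{32}{3} + 2\right) + 9\right) = - 13 \left(- \frac{26}{3} + 9\right) = \left(-13\right) \frac{1}{3} = - \frac{13}{3}$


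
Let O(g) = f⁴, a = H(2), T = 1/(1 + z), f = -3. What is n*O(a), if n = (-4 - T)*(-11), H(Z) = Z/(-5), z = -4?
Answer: 3267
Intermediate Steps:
T = -⅓ (T = 1/(1 - 4) = 1/(-3) = -⅓ ≈ -0.33333)
H(Z) = -Z/5 (H(Z) = Z*(-⅕) = -Z/5)
a = -⅖ (a = -⅕*2 = -⅖ ≈ -0.40000)
O(g) = 81 (O(g) = (-3)⁴ = 81)
n = 121/3 (n = (-4 - 1*(-⅓))*(-11) = (-4 + ⅓)*(-11) = -11/3*(-11) = 121/3 ≈ 40.333)
n*O(a) = (121/3)*81 = 3267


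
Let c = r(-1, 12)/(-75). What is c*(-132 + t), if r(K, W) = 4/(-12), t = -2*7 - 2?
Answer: -148/225 ≈ -0.65778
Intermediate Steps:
t = -16 (t = -14 - 2 = -16)
r(K, W) = -⅓ (r(K, W) = 4*(-1/12) = -⅓)
c = 1/225 (c = -⅓/(-75) = -⅓*(-1/75) = 1/225 ≈ 0.0044444)
c*(-132 + t) = (-132 - 16)/225 = (1/225)*(-148) = -148/225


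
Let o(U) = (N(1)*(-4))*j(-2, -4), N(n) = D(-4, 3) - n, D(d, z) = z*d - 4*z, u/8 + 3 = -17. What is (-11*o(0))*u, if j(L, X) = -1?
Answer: -176000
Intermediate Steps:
u = -160 (u = -24 + 8*(-17) = -24 - 136 = -160)
D(d, z) = -4*z + d*z (D(d, z) = d*z - 4*z = -4*z + d*z)
N(n) = -24 - n (N(n) = 3*(-4 - 4) - n = 3*(-8) - n = -24 - n)
o(U) = -100 (o(U) = ((-24 - 1*1)*(-4))*(-1) = ((-24 - 1)*(-4))*(-1) = -25*(-4)*(-1) = 100*(-1) = -100)
(-11*o(0))*u = -11*(-100)*(-160) = 1100*(-160) = -176000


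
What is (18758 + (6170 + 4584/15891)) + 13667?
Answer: 204439243/5297 ≈ 38595.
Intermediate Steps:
(18758 + (6170 + 4584/15891)) + 13667 = (18758 + (6170 + 4584*(1/15891))) + 13667 = (18758 + (6170 + 1528/5297)) + 13667 = (18758 + 32684018/5297) + 13667 = 132045144/5297 + 13667 = 204439243/5297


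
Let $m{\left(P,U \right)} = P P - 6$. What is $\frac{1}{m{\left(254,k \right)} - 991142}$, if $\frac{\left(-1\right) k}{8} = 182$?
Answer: $- \frac{1}{926632} \approx -1.0792 \cdot 10^{-6}$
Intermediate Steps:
$k = -1456$ ($k = \left(-8\right) 182 = -1456$)
$m{\left(P,U \right)} = -6 + P^{2}$ ($m{\left(P,U \right)} = P^{2} - 6 = -6 + P^{2}$)
$\frac{1}{m{\left(254,k \right)} - 991142} = \frac{1}{\left(-6 + 254^{2}\right) - 991142} = \frac{1}{\left(-6 + 64516\right) - 991142} = \frac{1}{64510 - 991142} = \frac{1}{-926632} = - \frac{1}{926632}$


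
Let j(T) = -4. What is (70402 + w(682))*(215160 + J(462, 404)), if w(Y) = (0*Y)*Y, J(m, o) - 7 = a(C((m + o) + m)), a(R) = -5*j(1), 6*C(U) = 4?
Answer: 15149595174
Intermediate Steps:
C(U) = ⅔ (C(U) = (⅙)*4 = ⅔)
a(R) = 20 (a(R) = -5*(-4) = 20)
J(m, o) = 27 (J(m, o) = 7 + 20 = 27)
w(Y) = 0 (w(Y) = 0*Y = 0)
(70402 + w(682))*(215160 + J(462, 404)) = (70402 + 0)*(215160 + 27) = 70402*215187 = 15149595174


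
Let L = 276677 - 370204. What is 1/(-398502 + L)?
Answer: -1/492029 ≈ -2.0324e-6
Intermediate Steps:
L = -93527
1/(-398502 + L) = 1/(-398502 - 93527) = 1/(-492029) = -1/492029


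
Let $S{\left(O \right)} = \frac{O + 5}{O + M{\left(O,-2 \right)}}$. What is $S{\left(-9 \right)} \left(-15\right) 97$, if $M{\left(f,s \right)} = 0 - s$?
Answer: $- \frac{5820}{7} \approx -831.43$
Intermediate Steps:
$M{\left(f,s \right)} = - s$
$S{\left(O \right)} = \frac{5 + O}{2 + O}$ ($S{\left(O \right)} = \frac{O + 5}{O - -2} = \frac{5 + O}{O + 2} = \frac{5 + O}{2 + O}$)
$S{\left(-9 \right)} \left(-15\right) 97 = \frac{5 - 9}{2 - 9} \left(-15\right) 97 = \frac{1}{-7} \left(-4\right) \left(-15\right) 97 = \left(- \frac{1}{7}\right) \left(-4\right) \left(-15\right) 97 = \frac{4}{7} \left(-15\right) 97 = \left(- \frac{60}{7}\right) 97 = - \frac{5820}{7}$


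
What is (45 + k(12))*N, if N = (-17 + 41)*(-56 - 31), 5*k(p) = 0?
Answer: -93960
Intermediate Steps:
k(p) = 0 (k(p) = (⅕)*0 = 0)
N = -2088 (N = 24*(-87) = -2088)
(45 + k(12))*N = (45 + 0)*(-2088) = 45*(-2088) = -93960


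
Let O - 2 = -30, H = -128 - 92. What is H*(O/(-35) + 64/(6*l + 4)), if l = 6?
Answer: -528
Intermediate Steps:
H = -220
O = -28 (O = 2 - 30 = -28)
H*(O/(-35) + 64/(6*l + 4)) = -220*(-28/(-35) + 64/(6*6 + 4)) = -220*(-28*(-1/35) + 64/(36 + 4)) = -220*(⅘ + 64/40) = -220*(⅘ + 64*(1/40)) = -220*(⅘ + 8/5) = -220*12/5 = -528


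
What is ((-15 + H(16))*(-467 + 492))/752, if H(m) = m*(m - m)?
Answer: -375/752 ≈ -0.49867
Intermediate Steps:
H(m) = 0 (H(m) = m*0 = 0)
((-15 + H(16))*(-467 + 492))/752 = ((-15 + 0)*(-467 + 492))/752 = -15*25*(1/752) = -375*1/752 = -375/752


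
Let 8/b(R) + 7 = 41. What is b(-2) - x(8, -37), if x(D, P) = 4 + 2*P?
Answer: 1194/17 ≈ 70.235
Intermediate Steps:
b(R) = 4/17 (b(R) = 8/(-7 + 41) = 8/34 = 8*(1/34) = 4/17)
b(-2) - x(8, -37) = 4/17 - (4 + 2*(-37)) = 4/17 - (4 - 74) = 4/17 - 1*(-70) = 4/17 + 70 = 1194/17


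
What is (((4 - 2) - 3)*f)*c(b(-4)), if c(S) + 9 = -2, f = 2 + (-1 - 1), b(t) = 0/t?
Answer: 0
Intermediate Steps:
b(t) = 0
f = 0 (f = 2 - 2 = 0)
c(S) = -11 (c(S) = -9 - 2 = -11)
(((4 - 2) - 3)*f)*c(b(-4)) = (((4 - 2) - 3)*0)*(-11) = ((2 - 3)*0)*(-11) = -1*0*(-11) = 0*(-11) = 0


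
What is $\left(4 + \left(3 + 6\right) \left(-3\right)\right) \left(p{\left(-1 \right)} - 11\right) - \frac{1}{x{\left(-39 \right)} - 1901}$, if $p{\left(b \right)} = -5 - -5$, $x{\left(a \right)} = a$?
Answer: $\frac{490821}{1940} \approx 253.0$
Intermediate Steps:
$p{\left(b \right)} = 0$ ($p{\left(b \right)} = -5 + 5 = 0$)
$\left(4 + \left(3 + 6\right) \left(-3\right)\right) \left(p{\left(-1 \right)} - 11\right) - \frac{1}{x{\left(-39 \right)} - 1901} = \left(4 + \left(3 + 6\right) \left(-3\right)\right) \left(0 - 11\right) - \frac{1}{-39 - 1901} = \left(4 + 9 \left(-3\right)\right) \left(-11\right) - \frac{1}{-1940} = \left(4 - 27\right) \left(-11\right) - - \frac{1}{1940} = \left(-23\right) \left(-11\right) + \frac{1}{1940} = 253 + \frac{1}{1940} = \frac{490821}{1940}$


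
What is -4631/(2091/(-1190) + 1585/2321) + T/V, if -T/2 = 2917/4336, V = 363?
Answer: 592125127100119/137354678472 ≈ 4310.9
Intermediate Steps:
T = -2917/2168 (T = -5834/4336 = -2*2917/4336 = -2917/2168 ≈ -1.3455)
-4631/(2091/(-1190) + 1585/2321) + T/V = -4631/(2091/(-1190) + 1585/2321) - 2917/2168/363 = -4631/(2091*(-1/1190) + 1585*(1/2321)) - 2917/2168*1/363 = -4631/(-123/70 + 1585/2321) - 2917/786984 = -4631/(-174533/162470) - 2917/786984 = -4631*(-162470/174533) - 2917/786984 = 752398570/174533 - 2917/786984 = 592125127100119/137354678472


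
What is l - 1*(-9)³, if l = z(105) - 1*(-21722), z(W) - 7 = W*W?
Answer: 33483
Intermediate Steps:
z(W) = 7 + W² (z(W) = 7 + W*W = 7 + W²)
l = 32754 (l = (7 + 105²) - 1*(-21722) = (7 + 11025) + 21722 = 11032 + 21722 = 32754)
l - 1*(-9)³ = 32754 - 1*(-9)³ = 32754 - 1*(-729) = 32754 + 729 = 33483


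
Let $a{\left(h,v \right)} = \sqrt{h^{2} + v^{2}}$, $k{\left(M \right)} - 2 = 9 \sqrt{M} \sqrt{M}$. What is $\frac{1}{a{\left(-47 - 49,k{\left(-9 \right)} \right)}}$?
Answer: $\frac{\sqrt{15457}}{15457} \approx 0.0080434$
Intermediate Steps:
$k{\left(M \right)} = 2 + 9 M$ ($k{\left(M \right)} = 2 + 9 \sqrt{M} \sqrt{M} = 2 + 9 M$)
$\frac{1}{a{\left(-47 - 49,k{\left(-9 \right)} \right)}} = \frac{1}{\sqrt{\left(-47 - 49\right)^{2} + \left(2 + 9 \left(-9\right)\right)^{2}}} = \frac{1}{\sqrt{\left(-47 - 49\right)^{2} + \left(2 - 81\right)^{2}}} = \frac{1}{\sqrt{\left(-96\right)^{2} + \left(-79\right)^{2}}} = \frac{1}{\sqrt{9216 + 6241}} = \frac{1}{\sqrt{15457}} = \frac{\sqrt{15457}}{15457}$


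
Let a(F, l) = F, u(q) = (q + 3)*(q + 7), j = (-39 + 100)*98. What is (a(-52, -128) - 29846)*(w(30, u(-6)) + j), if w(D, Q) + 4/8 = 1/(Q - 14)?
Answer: -3038130117/17 ≈ -1.7871e+8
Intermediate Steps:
j = 5978 (j = 61*98 = 5978)
u(q) = (3 + q)*(7 + q)
w(D, Q) = -½ + 1/(-14 + Q) (w(D, Q) = -½ + 1/(Q - 14) = -½ + 1/(-14 + Q))
(a(-52, -128) - 29846)*(w(30, u(-6)) + j) = (-52 - 29846)*((16 - (21 + (-6)² + 10*(-6)))/(2*(-14 + (21 + (-6)² + 10*(-6)))) + 5978) = -29898*((16 - (21 + 36 - 60))/(2*(-14 + (21 + 36 - 60))) + 5978) = -29898*((16 - 1*(-3))/(2*(-14 - 3)) + 5978) = -29898*((½)*(16 + 3)/(-17) + 5978) = -29898*((½)*(-1/17)*19 + 5978) = -29898*(-19/34 + 5978) = -29898*203233/34 = -3038130117/17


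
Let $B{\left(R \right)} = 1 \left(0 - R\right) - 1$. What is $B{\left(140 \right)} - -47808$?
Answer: $47667$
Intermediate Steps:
$B{\left(R \right)} = -1 - R$ ($B{\left(R \right)} = 1 \left(- R\right) - 1 = - R - 1 = -1 - R$)
$B{\left(140 \right)} - -47808 = \left(-1 - 140\right) - -47808 = \left(-1 - 140\right) + 47808 = -141 + 47808 = 47667$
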